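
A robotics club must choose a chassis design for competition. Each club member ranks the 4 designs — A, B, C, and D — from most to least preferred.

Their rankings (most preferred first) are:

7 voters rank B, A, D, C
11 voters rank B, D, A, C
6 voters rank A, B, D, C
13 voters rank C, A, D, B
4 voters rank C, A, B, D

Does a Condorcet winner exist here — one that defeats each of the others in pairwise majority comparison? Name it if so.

Head-to-head results (41 voters total):
A vs B: A wins 23–18.
A vs C: A wins 24–17.
A vs D: A wins 30–11.
B vs C: B wins 24–17.
B vs D: B wins 28–13.
C vs D: D wins 24–17.
A beats each rival — B (23–18), C (24–17), D (30–11) — so A is the Condorcet winner.

A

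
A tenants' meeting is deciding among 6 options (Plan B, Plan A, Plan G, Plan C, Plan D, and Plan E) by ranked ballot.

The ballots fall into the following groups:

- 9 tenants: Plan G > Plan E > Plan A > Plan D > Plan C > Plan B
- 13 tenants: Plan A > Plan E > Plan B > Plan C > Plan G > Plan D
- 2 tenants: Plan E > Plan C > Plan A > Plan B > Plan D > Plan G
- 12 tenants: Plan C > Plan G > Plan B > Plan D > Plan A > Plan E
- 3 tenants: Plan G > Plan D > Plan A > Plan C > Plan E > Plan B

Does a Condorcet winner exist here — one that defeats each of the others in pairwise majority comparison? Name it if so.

No Condorcet winner

Head-to-head results (39 voters total):
Plan B vs Plan A: Plan A wins 27–12.
Plan B vs Plan G: Plan G wins 24–15.
Plan B vs Plan C: Plan C wins 26–13.
Plan B vs Plan D: Plan B wins 27–12.
Plan B vs Plan E: Plan E wins 27–12.
Plan A vs Plan G: Plan G wins 24–15.
Plan A vs Plan C: Plan A wins 25–14.
Plan A vs Plan D: Plan A wins 24–15.
Plan A vs Plan E: Plan A wins 28–11.
Plan G vs Plan C: Plan C wins 27–12.
Plan G vs Plan D: Plan G wins 37–2.
Plan G vs Plan E: Plan G wins 24–15.
Plan C vs Plan D: Plan C wins 27–12.
Plan C vs Plan E: Plan E wins 24–15.
Plan D vs Plan E: Plan E wins 24–15.
No candidate beats all others: Plan A beats Plan C beats Plan G beats Plan A, a majority cycle.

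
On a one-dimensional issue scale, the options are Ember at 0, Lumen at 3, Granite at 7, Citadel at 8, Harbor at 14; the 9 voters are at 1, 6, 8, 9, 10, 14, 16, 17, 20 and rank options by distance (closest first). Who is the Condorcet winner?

With single-peaked preferences on a line, the Condorcet winner is the candidate closest to the median voter.
The median voter (position 10) is closest to Citadel at 8.
Check: Citadel vs Ember — voters closer to Citadel: 8 of 9.

Citadel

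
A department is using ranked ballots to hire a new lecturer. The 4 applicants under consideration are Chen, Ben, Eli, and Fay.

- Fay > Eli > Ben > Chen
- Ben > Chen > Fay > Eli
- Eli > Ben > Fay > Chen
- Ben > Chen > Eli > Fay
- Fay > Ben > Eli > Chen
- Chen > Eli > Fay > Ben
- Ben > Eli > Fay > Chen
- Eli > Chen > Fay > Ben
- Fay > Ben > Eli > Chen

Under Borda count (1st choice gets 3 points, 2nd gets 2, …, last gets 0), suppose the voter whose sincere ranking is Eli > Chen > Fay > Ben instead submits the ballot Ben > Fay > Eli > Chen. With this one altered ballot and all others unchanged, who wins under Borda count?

Ben

Borda totals with the altered ballot: Chen 7, Ben 19, Eli 13, Fay 15.
The winner is unchanged: still Ben.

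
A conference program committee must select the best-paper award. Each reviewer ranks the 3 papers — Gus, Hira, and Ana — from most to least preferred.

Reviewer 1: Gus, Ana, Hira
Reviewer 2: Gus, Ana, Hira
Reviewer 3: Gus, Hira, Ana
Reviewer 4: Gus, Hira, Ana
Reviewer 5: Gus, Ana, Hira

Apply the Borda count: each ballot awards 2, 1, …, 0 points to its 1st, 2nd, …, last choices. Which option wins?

Gus

Borda scores:
  Gus: 2 + 2 + 2 + 2 + 2 = 10
  Hira: 0 + 0 + 1 + 1 + 0 = 2
  Ana: 1 + 1 + 0 + 0 + 1 = 3
Gus has the highest total.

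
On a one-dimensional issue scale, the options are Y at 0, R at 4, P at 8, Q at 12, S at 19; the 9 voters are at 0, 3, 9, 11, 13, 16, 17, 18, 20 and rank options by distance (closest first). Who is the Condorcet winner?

Q

With single-peaked preferences on a line, the Condorcet winner is the candidate closest to the median voter.
The median voter (position 13) is closest to Q at 12.
Check: Q vs R — voters closer to Q: 7 of 9.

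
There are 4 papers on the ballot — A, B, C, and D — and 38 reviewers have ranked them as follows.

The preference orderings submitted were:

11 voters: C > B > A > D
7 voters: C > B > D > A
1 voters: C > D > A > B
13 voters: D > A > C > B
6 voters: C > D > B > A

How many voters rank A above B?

Ballots ranking A above B: 1+13 = 14.
Ballots ranking B above A: 11+7+6 = 24.
So 14 of 38 voters prefer A to B.

14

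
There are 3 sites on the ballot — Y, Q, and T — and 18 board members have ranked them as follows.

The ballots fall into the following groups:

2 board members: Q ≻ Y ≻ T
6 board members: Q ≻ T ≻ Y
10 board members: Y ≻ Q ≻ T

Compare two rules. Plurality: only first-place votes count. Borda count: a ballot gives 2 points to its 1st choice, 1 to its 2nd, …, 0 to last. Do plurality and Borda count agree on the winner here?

Plurality first-place counts: Y 10, Q 8, T 0 → Y.
Borda totals: Y 22, Q 26, T 6 → Q.
The two rules disagree: plurality picks Y, Borda picks Q.

No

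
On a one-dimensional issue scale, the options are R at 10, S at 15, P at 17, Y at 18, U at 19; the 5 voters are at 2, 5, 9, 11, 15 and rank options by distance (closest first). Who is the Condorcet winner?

R

With single-peaked preferences on a line, the Condorcet winner is the candidate closest to the median voter.
The median voter (position 9) is closest to R at 10.
Check: R vs U — voters closer to R: 4 of 5.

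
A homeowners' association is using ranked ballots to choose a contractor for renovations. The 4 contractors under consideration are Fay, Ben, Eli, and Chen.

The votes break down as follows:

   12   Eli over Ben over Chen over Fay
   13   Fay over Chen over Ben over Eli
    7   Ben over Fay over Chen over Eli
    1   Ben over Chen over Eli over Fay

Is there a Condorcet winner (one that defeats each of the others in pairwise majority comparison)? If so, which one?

Ben

Head-to-head results (33 voters total):
Fay vs Ben: Ben wins 20–13.
Fay vs Eli: Fay wins 20–13.
Fay vs Chen: Fay wins 20–13.
Ben vs Eli: Ben wins 21–12.
Ben vs Chen: Ben wins 20–13.
Eli vs Chen: Chen wins 21–12.
Ben beats each rival — Fay (20–13), Eli (21–12), Chen (20–13) — so Ben is the Condorcet winner.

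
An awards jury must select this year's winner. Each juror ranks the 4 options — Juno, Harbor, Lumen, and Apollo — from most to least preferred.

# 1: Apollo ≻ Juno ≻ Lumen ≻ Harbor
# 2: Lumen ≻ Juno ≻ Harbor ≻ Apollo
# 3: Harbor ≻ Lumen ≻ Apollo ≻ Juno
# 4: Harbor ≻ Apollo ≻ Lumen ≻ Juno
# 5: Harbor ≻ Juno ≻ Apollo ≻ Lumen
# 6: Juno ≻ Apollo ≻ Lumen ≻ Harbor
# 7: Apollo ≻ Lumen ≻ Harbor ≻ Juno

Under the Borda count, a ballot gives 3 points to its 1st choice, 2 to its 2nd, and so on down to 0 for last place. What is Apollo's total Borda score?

Borda scores:
  Juno: 2 + 2 + 0 + 0 + 2 + 3 + 0 = 9
  Harbor: 0 + 1 + 3 + 3 + 3 + 0 + 1 = 11
  Lumen: 1 + 3 + 2 + 1 + 0 + 1 + 2 = 10
  Apollo: 3 + 0 + 1 + 2 + 1 + 2 + 3 = 12

12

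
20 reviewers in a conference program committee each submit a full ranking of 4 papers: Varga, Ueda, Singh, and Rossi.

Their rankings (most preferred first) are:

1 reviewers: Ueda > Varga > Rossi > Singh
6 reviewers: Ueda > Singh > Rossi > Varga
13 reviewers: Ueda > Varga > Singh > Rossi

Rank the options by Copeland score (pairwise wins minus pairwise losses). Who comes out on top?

Ueda

Pairwise results:
  Varga vs Ueda: Ueda wins 20–0.
  Varga vs Singh: Varga wins 14–6.
  Varga vs Rossi: Varga wins 14–6.
  Ueda vs Singh: Ueda wins 20–0.
  Ueda vs Rossi: Ueda wins 20–0.
  Singh vs Rossi: Singh wins 19–1.
Copeland scores (wins − losses):
  Varga: 2 − 1 = 1
  Ueda: 3 − 0 = 3
  Singh: 1 − 2 = -1
  Rossi: 0 − 3 = -3
Ueda has the best Copeland score.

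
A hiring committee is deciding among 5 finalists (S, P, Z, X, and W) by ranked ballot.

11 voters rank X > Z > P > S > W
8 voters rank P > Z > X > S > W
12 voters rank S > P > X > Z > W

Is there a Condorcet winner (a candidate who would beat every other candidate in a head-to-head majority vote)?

Yes

Head-to-head results (31 voters total):
S vs P: P wins 19–12.
S vs Z: Z wins 19–12.
S vs X: X wins 19–12.
S vs W: S wins 31–0.
P vs Z: P wins 20–11.
P vs X: P wins 20–11.
P vs W: P wins 31–0.
Z vs X: X wins 23–8.
Z vs W: Z wins 31–0.
X vs W: X wins 31–0.
P beats each rival — S (19–12), Z (20–11), X (20–11), W (31–0) — so P is the Condorcet winner.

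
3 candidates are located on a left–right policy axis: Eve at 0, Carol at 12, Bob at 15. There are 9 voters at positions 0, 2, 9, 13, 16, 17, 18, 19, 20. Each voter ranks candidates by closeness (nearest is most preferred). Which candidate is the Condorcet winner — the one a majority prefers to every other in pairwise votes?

With single-peaked preferences on a line, the Condorcet winner is the candidate closest to the median voter.
The median voter (position 16) is closest to Bob at 15.
Check: Bob vs Carol — voters closer to Bob: 5 of 9.

Bob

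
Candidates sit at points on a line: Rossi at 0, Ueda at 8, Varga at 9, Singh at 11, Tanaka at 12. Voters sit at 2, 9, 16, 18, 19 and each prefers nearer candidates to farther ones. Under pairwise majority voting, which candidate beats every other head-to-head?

With single-peaked preferences on a line, the Condorcet winner is the candidate closest to the median voter.
The median voter (position 16) is closest to Tanaka at 12.
Check: Tanaka vs Varga — voters closer to Tanaka: 3 of 5.

Tanaka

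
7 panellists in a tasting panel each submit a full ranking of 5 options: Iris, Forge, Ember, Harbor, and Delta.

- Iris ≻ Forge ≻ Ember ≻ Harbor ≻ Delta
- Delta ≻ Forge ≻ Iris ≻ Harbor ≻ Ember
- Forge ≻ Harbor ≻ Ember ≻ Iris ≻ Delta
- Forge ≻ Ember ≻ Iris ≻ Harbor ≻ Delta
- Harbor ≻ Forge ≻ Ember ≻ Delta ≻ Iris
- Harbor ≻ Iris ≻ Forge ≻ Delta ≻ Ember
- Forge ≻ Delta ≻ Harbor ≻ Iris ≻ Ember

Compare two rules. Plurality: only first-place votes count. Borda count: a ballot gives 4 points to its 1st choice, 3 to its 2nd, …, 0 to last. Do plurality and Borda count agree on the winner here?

Plurality first-place counts: Iris 1, Forge 3, Ember 0, Harbor 2, Delta 1 → Forge.
Borda totals: Iris 13, Forge 23, Ember 9, Harbor 16, Delta 9 → Forge.
The two rules agree on Forge.

Yes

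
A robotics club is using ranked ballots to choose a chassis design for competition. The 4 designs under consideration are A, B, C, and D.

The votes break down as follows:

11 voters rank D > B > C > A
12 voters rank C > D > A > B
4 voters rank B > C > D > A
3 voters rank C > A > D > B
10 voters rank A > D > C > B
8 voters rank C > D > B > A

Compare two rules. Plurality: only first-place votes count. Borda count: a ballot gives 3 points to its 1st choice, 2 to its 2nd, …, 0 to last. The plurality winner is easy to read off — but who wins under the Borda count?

D

Plurality first-place counts: A 10, B 4, C 23, D 11 → C.
Borda totals: A 48, B 42, C 98, D 100 → D.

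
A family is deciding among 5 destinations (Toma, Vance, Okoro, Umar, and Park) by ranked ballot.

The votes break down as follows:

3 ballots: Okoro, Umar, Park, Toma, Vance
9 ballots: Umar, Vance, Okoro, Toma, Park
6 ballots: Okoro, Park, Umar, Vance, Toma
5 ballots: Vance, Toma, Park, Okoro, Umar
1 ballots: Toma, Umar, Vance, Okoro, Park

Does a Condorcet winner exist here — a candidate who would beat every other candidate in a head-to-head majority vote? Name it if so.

Head-to-head results (24 voters total):
Toma vs Vance: Vance wins 20–4.
Toma vs Okoro: Okoro wins 18–6.
Toma vs Umar: Umar wins 18–6.
Toma vs Park: Toma wins 15–9.
Vance vs Okoro: Vance wins 15–9.
Vance vs Umar: Umar wins 19–5.
Vance vs Park: Vance wins 15–9.
Okoro vs Umar: Okoro wins 14–10.
Okoro vs Park: Okoro wins 19–5.
Umar vs Park: Umar wins 13–11.
No candidate beats all others: Vance beats Okoro beats Umar beats Vance, a majority cycle.

There is no Condorcet winner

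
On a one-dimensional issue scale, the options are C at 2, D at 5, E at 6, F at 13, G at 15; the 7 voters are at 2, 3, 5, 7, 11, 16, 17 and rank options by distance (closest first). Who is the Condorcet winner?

E

With single-peaked preferences on a line, the Condorcet winner is the candidate closest to the median voter.
The median voter (position 7) is closest to E at 6.
Check: E vs C — voters closer to E: 5 of 7.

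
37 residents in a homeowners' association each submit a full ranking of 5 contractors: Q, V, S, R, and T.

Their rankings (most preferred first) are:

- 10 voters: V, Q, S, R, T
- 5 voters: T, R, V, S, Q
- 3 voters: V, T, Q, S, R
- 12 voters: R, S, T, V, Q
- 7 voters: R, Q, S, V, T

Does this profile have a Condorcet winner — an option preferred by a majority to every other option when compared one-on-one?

Head-to-head results (37 voters total):
Q vs V: V wins 30–7.
Q vs S: Q wins 20–17.
Q vs R: R wins 24–13.
Q vs T: T wins 20–17.
V vs S: S wins 19–18.
V vs R: R wins 24–13.
V vs T: V wins 20–17.
S vs R: R wins 24–13.
S vs T: S wins 29–8.
R vs T: R wins 29–8.
R beats each rival — Q (24–13), V (24–13), S (24–13), T (29–8) — so R is the Condorcet winner.

Yes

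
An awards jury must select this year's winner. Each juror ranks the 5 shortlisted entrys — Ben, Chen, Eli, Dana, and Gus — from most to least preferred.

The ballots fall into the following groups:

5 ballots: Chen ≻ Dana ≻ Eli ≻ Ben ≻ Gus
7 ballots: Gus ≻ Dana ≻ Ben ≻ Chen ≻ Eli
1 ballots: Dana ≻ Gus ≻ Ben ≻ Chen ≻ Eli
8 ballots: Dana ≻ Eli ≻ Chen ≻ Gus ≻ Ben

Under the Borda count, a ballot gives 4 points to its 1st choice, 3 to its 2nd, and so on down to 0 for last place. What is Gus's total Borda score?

39

Borda scores:
  Ben: 5·1 + 7·2 + 2 + 8·0 = 21
  Chen: 5·4 + 7·1 + 1 + 8·2 = 44
  Eli: 5·2 + 7·0 + 0 + 8·3 = 34
  Dana: 5·3 + 7·3 + 4 + 8·4 = 72
  Gus: 5·0 + 7·4 + 3 + 8·1 = 39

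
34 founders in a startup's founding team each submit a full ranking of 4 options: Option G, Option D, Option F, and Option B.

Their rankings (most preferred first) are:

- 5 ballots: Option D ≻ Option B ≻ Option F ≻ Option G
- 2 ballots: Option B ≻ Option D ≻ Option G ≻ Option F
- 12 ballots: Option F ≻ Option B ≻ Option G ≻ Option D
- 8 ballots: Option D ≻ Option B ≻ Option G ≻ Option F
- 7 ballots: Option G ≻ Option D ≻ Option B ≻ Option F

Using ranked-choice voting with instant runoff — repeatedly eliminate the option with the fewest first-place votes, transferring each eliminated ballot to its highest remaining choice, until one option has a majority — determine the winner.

Round 1: Option D 13, Option F 12, Option G 7, Option B 2. Option B has the fewest and is eliminated.
Round 2: Option D 15, Option F 12, Option G 7. Option G has the fewest and is eliminated.
Round 3: Option D 22, Option F 12. Option D has a majority.

Option D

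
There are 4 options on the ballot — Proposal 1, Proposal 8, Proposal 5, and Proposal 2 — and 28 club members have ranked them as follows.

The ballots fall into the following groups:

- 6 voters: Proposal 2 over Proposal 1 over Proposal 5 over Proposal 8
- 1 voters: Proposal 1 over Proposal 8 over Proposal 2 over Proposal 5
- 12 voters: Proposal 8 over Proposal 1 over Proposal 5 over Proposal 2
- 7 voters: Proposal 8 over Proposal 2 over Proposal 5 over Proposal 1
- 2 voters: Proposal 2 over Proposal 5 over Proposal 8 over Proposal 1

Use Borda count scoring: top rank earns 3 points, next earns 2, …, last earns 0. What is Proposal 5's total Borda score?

Borda scores:
  Proposal 1: 6·2 + 3 + 12·2 + 7·0 + 2·0 = 39
  Proposal 8: 6·0 + 2 + 12·3 + 7·3 + 2·1 = 61
  Proposal 5: 6·1 + 0 + 12·1 + 7·1 + 2·2 = 29
  Proposal 2: 6·3 + 1 + 12·0 + 7·2 + 2·3 = 39

29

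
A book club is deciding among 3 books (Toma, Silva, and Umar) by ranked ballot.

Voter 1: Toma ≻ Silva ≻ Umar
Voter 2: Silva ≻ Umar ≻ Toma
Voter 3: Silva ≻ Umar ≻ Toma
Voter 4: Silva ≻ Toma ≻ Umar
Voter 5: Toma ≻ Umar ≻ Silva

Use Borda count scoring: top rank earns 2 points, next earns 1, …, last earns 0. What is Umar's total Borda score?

Borda scores:
  Toma: 2 + 0 + 0 + 1 + 2 = 5
  Silva: 1 + 2 + 2 + 2 + 0 = 7
  Umar: 0 + 1 + 1 + 0 + 1 = 3

3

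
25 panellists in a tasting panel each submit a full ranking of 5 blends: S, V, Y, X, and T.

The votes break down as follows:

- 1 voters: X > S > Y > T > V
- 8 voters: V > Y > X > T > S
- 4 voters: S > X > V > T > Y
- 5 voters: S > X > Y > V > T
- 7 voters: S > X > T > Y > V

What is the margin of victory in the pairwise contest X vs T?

Ballots ranking X above T: 1+8+4+5+7 = 25.
Ballots ranking T above X: 0.
X wins 25–0, a margin of 25.

25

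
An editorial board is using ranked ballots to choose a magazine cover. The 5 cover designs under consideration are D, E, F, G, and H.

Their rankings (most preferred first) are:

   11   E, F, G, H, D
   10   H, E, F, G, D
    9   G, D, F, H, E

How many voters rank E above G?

21

Ballots ranking E above G: 11+10 = 21.
Ballots ranking G above E: 9.
So 21 of 30 voters prefer E to G.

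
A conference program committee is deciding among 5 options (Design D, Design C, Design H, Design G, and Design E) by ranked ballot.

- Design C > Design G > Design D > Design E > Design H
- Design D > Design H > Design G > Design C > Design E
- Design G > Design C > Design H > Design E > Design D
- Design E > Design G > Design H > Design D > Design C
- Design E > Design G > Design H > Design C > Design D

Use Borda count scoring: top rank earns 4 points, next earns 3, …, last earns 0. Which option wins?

Borda scores:
  Design D: 2 + 4 + 0 + 1 + 0 = 7
  Design C: 4 + 1 + 3 + 0 + 1 = 9
  Design H: 0 + 3 + 2 + 2 + 2 = 9
  Design G: 3 + 2 + 4 + 3 + 3 = 15
  Design E: 1 + 0 + 1 + 4 + 4 = 10
Design G has the highest total.

Design G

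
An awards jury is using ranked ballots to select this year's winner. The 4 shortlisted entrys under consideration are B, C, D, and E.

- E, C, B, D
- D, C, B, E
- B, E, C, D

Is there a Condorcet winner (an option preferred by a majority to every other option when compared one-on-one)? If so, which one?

Head-to-head results (3 voters total):
B vs C: C wins 2–1.
B vs D: B wins 2–1.
B vs E: B wins 2–1.
C vs D: C wins 2–1.
C vs E: E wins 2–1.
D vs E: E wins 2–1.
No candidate beats all others: B beats E beats C beats B, a majority cycle.

No Condorcet winner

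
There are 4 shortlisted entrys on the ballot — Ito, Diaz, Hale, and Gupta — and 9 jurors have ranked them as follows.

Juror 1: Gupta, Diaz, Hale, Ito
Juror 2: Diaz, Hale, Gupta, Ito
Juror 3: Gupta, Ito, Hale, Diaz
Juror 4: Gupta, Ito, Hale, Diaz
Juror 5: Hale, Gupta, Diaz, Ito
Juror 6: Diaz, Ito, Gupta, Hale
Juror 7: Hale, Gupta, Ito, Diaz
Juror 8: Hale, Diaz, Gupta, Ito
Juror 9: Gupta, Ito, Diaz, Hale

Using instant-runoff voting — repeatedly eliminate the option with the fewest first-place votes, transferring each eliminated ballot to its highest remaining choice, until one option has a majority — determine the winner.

Gupta

Round 1: Gupta 4, Hale 3, Diaz 2, Ito 0. Ito has the fewest and is eliminated.
Round 2: Gupta 4, Hale 3, Diaz 2. Diaz has the fewest and is eliminated.
Round 3: Gupta 5, Hale 4. Gupta has a majority.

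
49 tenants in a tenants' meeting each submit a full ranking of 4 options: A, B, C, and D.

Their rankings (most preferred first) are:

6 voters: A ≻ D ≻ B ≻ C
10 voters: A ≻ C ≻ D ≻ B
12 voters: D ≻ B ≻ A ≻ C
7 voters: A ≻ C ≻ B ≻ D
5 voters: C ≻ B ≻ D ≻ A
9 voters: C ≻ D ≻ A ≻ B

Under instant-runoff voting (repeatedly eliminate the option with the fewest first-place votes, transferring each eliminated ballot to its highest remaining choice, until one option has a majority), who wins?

Round 1: A 23, C 14, D 12, B 0. B has the fewest and is eliminated.
Round 2: A 23, C 14, D 12. D has the fewest and is eliminated.
Round 3: A 35, C 14. A has a majority.

A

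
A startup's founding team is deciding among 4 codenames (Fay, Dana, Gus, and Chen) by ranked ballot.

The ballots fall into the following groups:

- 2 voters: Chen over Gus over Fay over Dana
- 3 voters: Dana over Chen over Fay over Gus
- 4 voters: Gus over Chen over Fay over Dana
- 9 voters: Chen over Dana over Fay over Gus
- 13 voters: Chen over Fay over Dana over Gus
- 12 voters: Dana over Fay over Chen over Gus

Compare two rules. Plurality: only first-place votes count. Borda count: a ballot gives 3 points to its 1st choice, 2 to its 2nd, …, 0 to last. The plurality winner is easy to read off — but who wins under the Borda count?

Plurality first-place counts: Fay 0, Dana 15, Gus 4, Chen 24 → Chen.
Borda totals: Fay 68, Dana 76, Gus 16, Chen 98 → Chen.

Chen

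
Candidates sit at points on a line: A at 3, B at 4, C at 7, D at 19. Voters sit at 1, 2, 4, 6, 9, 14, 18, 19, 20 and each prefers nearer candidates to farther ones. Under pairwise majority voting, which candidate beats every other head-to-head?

With single-peaked preferences on a line, the Condorcet winner is the candidate closest to the median voter.
The median voter (position 9) is closest to C at 7.
Check: C vs D — voters closer to C: 5 of 9.

C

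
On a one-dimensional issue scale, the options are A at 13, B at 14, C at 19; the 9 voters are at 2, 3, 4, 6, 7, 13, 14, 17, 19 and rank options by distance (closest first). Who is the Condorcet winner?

A

With single-peaked preferences on a line, the Condorcet winner is the candidate closest to the median voter.
The median voter (position 7) is closest to A at 13.
Check: A vs B — voters closer to A: 6 of 9.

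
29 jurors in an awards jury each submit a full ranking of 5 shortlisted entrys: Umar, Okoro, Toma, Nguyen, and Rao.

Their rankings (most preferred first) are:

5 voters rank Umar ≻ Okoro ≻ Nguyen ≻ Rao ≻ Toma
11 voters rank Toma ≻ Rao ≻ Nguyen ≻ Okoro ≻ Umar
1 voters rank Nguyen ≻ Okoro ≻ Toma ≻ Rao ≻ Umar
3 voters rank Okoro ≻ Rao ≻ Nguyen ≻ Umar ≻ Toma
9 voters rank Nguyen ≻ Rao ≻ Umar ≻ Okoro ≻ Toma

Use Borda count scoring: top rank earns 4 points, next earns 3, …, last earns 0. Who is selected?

Nguyen

Borda scores:
  Umar: 5·4 + 11·0 + 0 + 3·1 + 9·2 = 41
  Okoro: 5·3 + 11·1 + 3 + 3·4 + 9·1 = 50
  Toma: 5·0 + 11·4 + 2 + 3·0 + 9·0 = 46
  Nguyen: 5·2 + 11·2 + 4 + 3·2 + 9·4 = 78
  Rao: 5·1 + 11·3 + 1 + 3·3 + 9·3 = 75
Nguyen has the highest total.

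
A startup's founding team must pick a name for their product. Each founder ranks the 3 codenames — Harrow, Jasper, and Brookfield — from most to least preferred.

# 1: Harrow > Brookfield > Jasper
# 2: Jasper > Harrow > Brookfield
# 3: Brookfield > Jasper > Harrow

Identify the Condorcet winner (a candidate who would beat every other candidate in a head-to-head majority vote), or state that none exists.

None — there is no Condorcet winner

Head-to-head results (3 voters total):
Harrow vs Jasper: Jasper wins 2–1.
Harrow vs Brookfield: Harrow wins 2–1.
Jasper vs Brookfield: Brookfield wins 2–1.
No candidate beats all others: Harrow beats Brookfield beats Jasper beats Harrow, a majority cycle.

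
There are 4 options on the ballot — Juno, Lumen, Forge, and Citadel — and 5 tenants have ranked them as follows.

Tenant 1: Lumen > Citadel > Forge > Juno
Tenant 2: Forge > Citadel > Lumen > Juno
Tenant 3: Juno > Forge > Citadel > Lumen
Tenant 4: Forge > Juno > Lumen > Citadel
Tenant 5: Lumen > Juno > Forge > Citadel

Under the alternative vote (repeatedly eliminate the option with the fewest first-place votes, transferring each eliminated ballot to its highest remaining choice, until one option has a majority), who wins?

Forge

Round 1: Lumen 2, Forge 2, Juno 1, Citadel 0. Citadel has the fewest and is eliminated.
Round 2: Lumen 2, Forge 2, Juno 1. Juno has the fewest and is eliminated.
Round 3: Forge 3, Lumen 2. Forge has a majority.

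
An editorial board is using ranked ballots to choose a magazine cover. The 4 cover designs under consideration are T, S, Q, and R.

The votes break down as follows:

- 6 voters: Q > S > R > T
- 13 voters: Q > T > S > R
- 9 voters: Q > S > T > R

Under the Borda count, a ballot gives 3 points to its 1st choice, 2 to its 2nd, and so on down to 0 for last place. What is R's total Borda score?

Borda scores:
  T: 6·0 + 13·2 + 9·1 = 35
  S: 6·2 + 13·1 + 9·2 = 43
  Q: 6·3 + 13·3 + 9·3 = 84
  R: 6·1 + 13·0 + 9·0 = 6

6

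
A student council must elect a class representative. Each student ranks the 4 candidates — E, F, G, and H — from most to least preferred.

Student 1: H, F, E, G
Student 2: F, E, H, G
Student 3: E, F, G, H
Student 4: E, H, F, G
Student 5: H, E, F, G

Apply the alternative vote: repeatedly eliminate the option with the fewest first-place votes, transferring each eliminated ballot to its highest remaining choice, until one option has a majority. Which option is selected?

Round 1: E 2, H 2, F 1, G 0. G has the fewest and is eliminated.
Round 2: E 2, H 2, F 1. F has the fewest and is eliminated.
Round 3: E 3, H 2. E has a majority.

E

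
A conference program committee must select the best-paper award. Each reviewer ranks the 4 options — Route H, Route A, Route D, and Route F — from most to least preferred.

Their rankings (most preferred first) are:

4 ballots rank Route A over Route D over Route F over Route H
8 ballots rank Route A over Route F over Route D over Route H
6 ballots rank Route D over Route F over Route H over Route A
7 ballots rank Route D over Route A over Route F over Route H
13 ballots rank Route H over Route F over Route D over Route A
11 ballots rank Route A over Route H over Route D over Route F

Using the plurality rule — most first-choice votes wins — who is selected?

Route A

First-place vote totals:
  Route H: 13
  Route A: 23
  Route D: 13
  Route F: 0
Route A has the most first-place votes.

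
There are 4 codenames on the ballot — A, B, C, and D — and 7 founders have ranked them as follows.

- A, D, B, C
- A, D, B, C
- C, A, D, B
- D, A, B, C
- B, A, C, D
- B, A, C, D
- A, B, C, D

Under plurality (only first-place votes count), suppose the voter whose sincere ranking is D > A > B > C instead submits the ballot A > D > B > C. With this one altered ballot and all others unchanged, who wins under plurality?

First-place totals with the altered ballot: A 4, B 2, C 1, D 0.
The winner is unchanged: still A.

A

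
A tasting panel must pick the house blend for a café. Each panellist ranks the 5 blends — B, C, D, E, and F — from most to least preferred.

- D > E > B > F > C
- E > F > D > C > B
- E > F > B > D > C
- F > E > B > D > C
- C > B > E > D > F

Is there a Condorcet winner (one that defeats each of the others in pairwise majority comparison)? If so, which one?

E

Head-to-head results (5 voters total):
B vs C: B wins 3–2.
B vs D: B wins 3–2.
B vs E: E wins 4–1.
B vs F: F wins 3–2.
C vs D: D wins 4–1.
C vs E: E wins 4–1.
C vs F: F wins 4–1.
D vs E: E wins 4–1.
D vs F: F wins 3–2.
E vs F: E wins 4–1.
E beats each rival — B (4–1), C (4–1), D (4–1), F (4–1) — so E is the Condorcet winner.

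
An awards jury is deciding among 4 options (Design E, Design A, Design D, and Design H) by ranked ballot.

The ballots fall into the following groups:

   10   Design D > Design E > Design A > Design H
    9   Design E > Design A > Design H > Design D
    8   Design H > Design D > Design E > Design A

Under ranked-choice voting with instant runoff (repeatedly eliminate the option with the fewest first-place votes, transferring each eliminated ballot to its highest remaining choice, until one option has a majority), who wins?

Round 1: Design D 10, Design E 9, Design H 8, Design A 0. Design A has the fewest and is eliminated.
Round 2: Design D 10, Design E 9, Design H 8. Design H has the fewest and is eliminated.
Round 3: Design D 18, Design E 9. Design D has a majority.

Design D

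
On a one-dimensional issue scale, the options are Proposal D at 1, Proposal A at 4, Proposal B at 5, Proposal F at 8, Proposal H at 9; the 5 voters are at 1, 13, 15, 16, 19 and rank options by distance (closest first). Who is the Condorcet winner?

Proposal H

With single-peaked preferences on a line, the Condorcet winner is the candidate closest to the median voter.
The median voter (position 15) is closest to Proposal H at 9.
Check: Proposal H vs Proposal A — voters closer to Proposal H: 4 of 5.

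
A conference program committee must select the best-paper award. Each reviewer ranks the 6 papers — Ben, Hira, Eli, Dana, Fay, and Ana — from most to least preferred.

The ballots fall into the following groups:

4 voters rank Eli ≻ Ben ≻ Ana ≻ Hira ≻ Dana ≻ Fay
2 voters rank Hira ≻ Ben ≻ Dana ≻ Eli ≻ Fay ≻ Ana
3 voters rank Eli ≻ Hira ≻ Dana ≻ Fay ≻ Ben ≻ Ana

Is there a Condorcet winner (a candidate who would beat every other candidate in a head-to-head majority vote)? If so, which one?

Head-to-head results (9 voters total):
Ben vs Hira: Hira wins 5–4.
Ben vs Eli: Eli wins 7–2.
Ben vs Dana: Ben wins 6–3.
Ben vs Fay: Ben wins 6–3.
Ben vs Ana: Ben wins 9–0.
Hira vs Eli: Eli wins 7–2.
Hira vs Dana: Hira wins 9–0.
Hira vs Fay: Hira wins 9–0.
Hira vs Ana: Hira wins 5–4.
Eli vs Dana: Eli wins 7–2.
Eli vs Fay: Eli wins 9–0.
Eli vs Ana: Eli wins 9–0.
Dana vs Fay: Dana wins 9–0.
Dana vs Ana: Dana wins 5–4.
Fay vs Ana: Fay wins 5–4.
Eli beats each rival — Ben (7–2), Hira (7–2), Dana (7–2), Fay (9–0), Ana (9–0) — so Eli is the Condorcet winner.

Eli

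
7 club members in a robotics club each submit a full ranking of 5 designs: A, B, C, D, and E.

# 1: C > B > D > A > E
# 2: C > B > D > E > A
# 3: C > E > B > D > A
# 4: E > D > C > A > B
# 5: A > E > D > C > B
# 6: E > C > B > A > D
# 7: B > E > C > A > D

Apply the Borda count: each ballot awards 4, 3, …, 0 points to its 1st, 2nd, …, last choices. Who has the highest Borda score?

C

Borda scores:
  A: 1 + 0 + 0 + 1 + 4 + 1 + 1 = 8
  B: 3 + 3 + 2 + 0 + 0 + 2 + 4 = 14
  C: 4 + 4 + 4 + 2 + 1 + 3 + 2 = 20
  D: 2 + 2 + 1 + 3 + 2 + 0 + 0 = 10
  E: 0 + 1 + 3 + 4 + 3 + 4 + 3 = 18
C has the highest total.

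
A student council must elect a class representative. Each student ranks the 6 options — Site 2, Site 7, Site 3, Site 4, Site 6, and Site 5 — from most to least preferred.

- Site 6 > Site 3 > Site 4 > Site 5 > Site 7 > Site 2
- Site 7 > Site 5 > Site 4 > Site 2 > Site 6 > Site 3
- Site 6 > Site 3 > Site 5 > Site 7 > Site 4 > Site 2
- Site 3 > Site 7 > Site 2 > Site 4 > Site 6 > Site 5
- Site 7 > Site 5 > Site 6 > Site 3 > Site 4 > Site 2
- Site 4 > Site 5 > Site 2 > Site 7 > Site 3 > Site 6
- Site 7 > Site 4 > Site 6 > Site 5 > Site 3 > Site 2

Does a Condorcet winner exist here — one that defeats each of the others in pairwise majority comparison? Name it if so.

Site 7

Head-to-head results (7 voters total):
Site 2 vs Site 7: Site 7 wins 6–1.
Site 2 vs Site 3: Site 3 wins 5–2.
Site 2 vs Site 4: Site 4 wins 6–1.
Site 2 vs Site 6: Site 6 wins 4–3.
Site 2 vs Site 5: Site 5 wins 6–1.
Site 7 vs Site 3: Site 7 wins 4–3.
Site 7 vs Site 4: Site 7 wins 5–2.
Site 7 vs Site 6: Site 7 wins 5–2.
Site 7 vs Site 5: Site 7 wins 4–3.
Site 3 vs Site 4: Site 3 wins 4–3.
Site 3 vs Site 6: Site 6 wins 5–2.
Site 3 vs Site 5: Site 5 wins 4–3.
Site 4 vs Site 6: Site 4 wins 4–3.
Site 4 vs Site 5: Site 4 wins 4–3.
Site 6 vs Site 5: Site 6 wins 4–3.
Site 7 beats each rival — Site 2 (6–1), Site 3 (4–3), Site 4 (5–2), Site 6 (5–2), Site 5 (4–3) — so Site 7 is the Condorcet winner.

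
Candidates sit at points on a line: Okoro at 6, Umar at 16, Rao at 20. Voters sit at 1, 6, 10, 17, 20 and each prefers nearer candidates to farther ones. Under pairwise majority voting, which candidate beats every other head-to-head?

With single-peaked preferences on a line, the Condorcet winner is the candidate closest to the median voter.
The median voter (position 10) is closest to Okoro at 6.
Check: Okoro vs Umar — voters closer to Okoro: 3 of 5.

Okoro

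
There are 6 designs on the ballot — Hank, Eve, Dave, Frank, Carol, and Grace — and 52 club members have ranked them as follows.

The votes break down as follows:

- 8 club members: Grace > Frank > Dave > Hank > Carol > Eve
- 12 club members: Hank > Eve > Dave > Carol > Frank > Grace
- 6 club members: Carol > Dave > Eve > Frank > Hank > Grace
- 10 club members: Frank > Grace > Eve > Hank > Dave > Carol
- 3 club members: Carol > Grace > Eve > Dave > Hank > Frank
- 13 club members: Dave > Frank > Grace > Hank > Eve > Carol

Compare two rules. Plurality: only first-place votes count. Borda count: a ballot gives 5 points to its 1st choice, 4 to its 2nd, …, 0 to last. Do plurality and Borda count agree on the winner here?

Plurality first-place counts: Hank 12, Eve 0, Dave 13, Frank 10, Carol 9, Grace 8 → Dave.
Borda totals: Hank 131, Eve 118, Dave 165, Frank 158, Carol 77, Grace 131 → Dave.
The two rules agree on Dave.

Yes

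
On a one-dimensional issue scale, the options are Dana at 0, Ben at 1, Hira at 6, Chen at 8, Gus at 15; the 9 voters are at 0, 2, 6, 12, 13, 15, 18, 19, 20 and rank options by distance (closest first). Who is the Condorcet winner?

Gus

With single-peaked preferences on a line, the Condorcet winner is the candidate closest to the median voter.
The median voter (position 13) is closest to Gus at 15.
Check: Gus vs Hira — voters closer to Gus: 6 of 9.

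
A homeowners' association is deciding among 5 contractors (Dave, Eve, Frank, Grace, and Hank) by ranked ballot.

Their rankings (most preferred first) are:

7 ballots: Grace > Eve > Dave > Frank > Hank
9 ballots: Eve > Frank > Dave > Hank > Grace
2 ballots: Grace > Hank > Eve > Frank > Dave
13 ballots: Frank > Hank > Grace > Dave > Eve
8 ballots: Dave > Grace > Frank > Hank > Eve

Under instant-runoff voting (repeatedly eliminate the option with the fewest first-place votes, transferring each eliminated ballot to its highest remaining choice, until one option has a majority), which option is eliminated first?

Hank

Round 1: Frank 13, Eve 9, Grace 9, Dave 8, Hank 0. Hank has the fewest and is eliminated.
Round 2: Frank 13, Eve 9, Grace 9, Dave 8. Dave has the fewest and is eliminated.
Round 3: Grace 17, Frank 13, Eve 9. Eve has the fewest and is eliminated.
Round 4: Frank 22, Grace 17. Frank has a majority.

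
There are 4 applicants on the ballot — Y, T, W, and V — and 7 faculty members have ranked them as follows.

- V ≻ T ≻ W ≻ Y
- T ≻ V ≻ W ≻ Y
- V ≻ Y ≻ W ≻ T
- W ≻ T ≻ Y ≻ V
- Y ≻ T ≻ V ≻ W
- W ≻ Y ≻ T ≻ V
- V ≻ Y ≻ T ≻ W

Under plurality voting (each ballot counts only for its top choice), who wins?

First-place vote totals:
  Y: 1
  T: 1
  W: 2
  V: 3
V has the most first-place votes.

V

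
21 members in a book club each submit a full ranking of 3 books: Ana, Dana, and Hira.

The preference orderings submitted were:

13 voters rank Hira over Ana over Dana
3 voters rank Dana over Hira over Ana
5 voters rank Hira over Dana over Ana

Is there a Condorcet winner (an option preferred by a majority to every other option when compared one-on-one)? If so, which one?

Hira

Head-to-head results (21 voters total):
Ana vs Dana: Ana wins 13–8.
Ana vs Hira: Hira wins 21–0.
Dana vs Hira: Hira wins 18–3.
Hira beats each rival — Ana (21–0), Dana (18–3) — so Hira is the Condorcet winner.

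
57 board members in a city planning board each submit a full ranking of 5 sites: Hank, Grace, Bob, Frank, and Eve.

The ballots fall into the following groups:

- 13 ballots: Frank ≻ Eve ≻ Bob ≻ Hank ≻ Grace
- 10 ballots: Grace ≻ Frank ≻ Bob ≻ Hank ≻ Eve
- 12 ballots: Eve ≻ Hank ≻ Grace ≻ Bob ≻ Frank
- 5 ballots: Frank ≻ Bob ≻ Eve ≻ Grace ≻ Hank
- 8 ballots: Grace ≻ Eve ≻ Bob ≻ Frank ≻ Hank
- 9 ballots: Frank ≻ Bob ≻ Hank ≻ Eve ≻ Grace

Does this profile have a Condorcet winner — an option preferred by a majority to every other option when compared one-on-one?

No

Head-to-head results (57 voters total):
Hank vs Grace: Hank wins 34–23.
Hank vs Bob: Bob wins 45–12.
Hank vs Frank: Frank wins 45–12.
Hank vs Eve: Eve wins 38–19.
Grace vs Bob: Grace wins 30–27.
Grace vs Frank: Grace wins 30–27.
Grace vs Eve: Eve wins 39–18.
Bob vs Frank: Frank wins 37–20.
Bob vs Eve: Eve wins 33–24.
Frank vs Eve: Frank wins 37–20.
No candidate beats all others: Hank beats Grace beats Bob beats Hank, a majority cycle.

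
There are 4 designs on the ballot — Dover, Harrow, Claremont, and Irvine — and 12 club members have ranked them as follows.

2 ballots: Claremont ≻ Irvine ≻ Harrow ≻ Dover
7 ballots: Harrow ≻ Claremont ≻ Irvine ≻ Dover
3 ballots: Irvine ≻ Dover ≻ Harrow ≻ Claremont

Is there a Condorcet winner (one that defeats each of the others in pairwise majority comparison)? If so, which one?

Head-to-head results (12 voters total):
Dover vs Harrow: Harrow wins 9–3.
Dover vs Claremont: Claremont wins 9–3.
Dover vs Irvine: Irvine wins 12–0.
Harrow vs Claremont: Harrow wins 10–2.
Harrow vs Irvine: Harrow wins 7–5.
Claremont vs Irvine: Claremont wins 9–3.
Harrow beats each rival — Dover (9–3), Claremont (10–2), Irvine (7–5) — so Harrow is the Condorcet winner.

Harrow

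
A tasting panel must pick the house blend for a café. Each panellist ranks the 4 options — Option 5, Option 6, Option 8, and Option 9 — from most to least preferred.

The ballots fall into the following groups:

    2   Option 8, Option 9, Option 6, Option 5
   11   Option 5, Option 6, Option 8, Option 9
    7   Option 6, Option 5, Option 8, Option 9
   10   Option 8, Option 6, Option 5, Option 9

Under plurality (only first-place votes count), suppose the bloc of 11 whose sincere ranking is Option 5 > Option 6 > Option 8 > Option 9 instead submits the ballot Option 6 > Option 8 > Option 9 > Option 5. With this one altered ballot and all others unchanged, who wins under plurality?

Option 6

First-place totals with the altered ballot: Option 5 0, Option 6 18, Option 8 12, Option 9 0.
The switch changes the winner from Option 8 to Option 6.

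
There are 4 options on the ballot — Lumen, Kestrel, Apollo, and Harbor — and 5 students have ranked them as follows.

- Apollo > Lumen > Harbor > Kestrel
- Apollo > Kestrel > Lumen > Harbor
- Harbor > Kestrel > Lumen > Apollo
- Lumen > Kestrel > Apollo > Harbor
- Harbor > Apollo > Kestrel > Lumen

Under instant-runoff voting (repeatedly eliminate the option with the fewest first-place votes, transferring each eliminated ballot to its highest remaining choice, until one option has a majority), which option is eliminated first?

Kestrel

Round 1: Apollo 2, Harbor 2, Lumen 1, Kestrel 0. Kestrel has the fewest and is eliminated.
Round 2: Apollo 2, Harbor 2, Lumen 1. Lumen has the fewest and is eliminated.
Round 3: Apollo 3, Harbor 2. Apollo has a majority.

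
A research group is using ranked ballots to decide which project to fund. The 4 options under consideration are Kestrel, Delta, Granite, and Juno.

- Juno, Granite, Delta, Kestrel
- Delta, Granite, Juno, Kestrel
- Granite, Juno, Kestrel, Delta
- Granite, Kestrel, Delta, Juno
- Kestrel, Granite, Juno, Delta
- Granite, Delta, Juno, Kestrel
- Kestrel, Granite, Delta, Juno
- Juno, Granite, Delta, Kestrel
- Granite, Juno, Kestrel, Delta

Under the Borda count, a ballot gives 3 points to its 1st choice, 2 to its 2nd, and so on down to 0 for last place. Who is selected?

Borda scores:
  Kestrel: 0 + 0 + 1 + 2 + 3 + 0 + 3 + 0 + 1 = 10
  Delta: 1 + 3 + 0 + 1 + 0 + 2 + 1 + 1 + 0 = 9
  Granite: 2 + 2 + 3 + 3 + 2 + 3 + 2 + 2 + 3 = 22
  Juno: 3 + 1 + 2 + 0 + 1 + 1 + 0 + 3 + 2 = 13
Granite has the highest total.

Granite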